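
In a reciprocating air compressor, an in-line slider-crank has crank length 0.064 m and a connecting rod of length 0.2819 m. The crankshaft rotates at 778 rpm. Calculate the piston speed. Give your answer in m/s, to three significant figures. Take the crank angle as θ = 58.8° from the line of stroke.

ω = 2π·778/60 = 81.47 rad/s
For an in-line slider-crank, x = r cosθ + √(L² − r² sin²θ), so v = −rω sinθ·[1 + r cosθ/√(L² − r² sin²θ)].
With r = 0.064 m, L = 0.2819 m, θ = 58.8°: √(L² − r² sin²θ) = 0.27653 m.
v = −0.064·81.47·0.85536·[1 + 0.064·0.51803/0.27653] = -4.9948 m/s.
|v| = 4.9948 m/s.

4.99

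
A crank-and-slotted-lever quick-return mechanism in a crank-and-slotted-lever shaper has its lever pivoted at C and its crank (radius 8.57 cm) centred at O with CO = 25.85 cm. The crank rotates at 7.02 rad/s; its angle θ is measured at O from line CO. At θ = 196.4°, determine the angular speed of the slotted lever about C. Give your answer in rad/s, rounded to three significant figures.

3.08

ω = 7.02 rad/s
Crank pin A relative to C: A = (d + r cosθ, r sinθ); lever angle φ = atan2(r sinθ, d + r cosθ).
Differentiating tanφ: φ̇ = rω(d cosθ + r)/(d² + r² + 2dr cosθ).
d² + r² + 2dr cosθ = |CA|² = 0.0316625 m²;  d cosθ + r = -0.16228 m.
|ω_lever| = |0.0857·7.02·-0.16228| / 0.0316625 = 3.0835 rad/s.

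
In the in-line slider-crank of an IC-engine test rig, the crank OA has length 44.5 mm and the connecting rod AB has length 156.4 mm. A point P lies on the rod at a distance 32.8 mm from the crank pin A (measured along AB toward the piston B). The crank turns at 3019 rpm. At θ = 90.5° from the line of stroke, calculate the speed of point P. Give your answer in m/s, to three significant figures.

14.1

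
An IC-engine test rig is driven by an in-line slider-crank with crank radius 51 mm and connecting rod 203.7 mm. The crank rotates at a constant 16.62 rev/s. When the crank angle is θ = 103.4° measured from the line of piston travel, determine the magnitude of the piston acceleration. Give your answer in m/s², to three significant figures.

257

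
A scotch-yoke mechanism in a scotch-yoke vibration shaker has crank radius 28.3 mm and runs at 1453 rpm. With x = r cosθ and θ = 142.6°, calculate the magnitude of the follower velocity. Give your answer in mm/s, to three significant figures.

ω = 152.2 rad/s (from 1453 rpm).
x = r cosθ ⇒ ẋ = −rω sinθ.
|v| = rω|sinθ| = 0.0283·152.2·|sin 142.6°| = 2.6154 m/s = 2615.4 mm/s.

2620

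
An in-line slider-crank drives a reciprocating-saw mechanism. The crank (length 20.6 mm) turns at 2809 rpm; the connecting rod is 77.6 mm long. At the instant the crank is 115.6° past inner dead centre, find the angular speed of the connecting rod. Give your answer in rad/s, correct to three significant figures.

34.8

ω = 294.2 rad/s (converted from 2809 rpm).
The rod makes angle φ with the slider axis where L sinφ = r sinθ; differentiating, L cosφ·φ̇ = r ω cosθ.
L cosφ = √(L² − r² sin²θ) = 0.075343 m.
|ω_rod| = r ω |cosθ| / √(L² − r² sin²θ) = 0.0206·294.2·0.43209/0.075343 = 34.751 rad/s.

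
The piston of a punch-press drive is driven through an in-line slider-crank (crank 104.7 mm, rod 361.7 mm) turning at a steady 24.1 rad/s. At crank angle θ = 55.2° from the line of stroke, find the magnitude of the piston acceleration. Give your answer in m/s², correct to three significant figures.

ω = 24.1 rad/s
x(θ) = r cosθ + √(L² − r² sin²θ); with ω constant, a = ω²·d²x/dθ².
d²x/dθ² = −r cosθ − r²(cos2θ)/√u − r⁴ sin²2θ/(4u^{3/2}),  u = L² − r² sin²θ = 0.123435 m².
Substituting r = 0.1047 m, L = 0.3617 m, θ = 55.2°: d²x/dθ² = -0.049486 m.
a = ω²·d²x/dθ² = (24.1)²·(-0.049486) = -28.742 m/s²;  |a| = 28.742 m/s².

28.7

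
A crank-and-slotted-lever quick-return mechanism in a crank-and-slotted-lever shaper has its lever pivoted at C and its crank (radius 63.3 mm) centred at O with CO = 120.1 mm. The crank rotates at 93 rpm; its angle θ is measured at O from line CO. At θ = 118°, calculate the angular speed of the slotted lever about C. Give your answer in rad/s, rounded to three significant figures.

0.378

ω = 9.739 rad/s (from 93 rpm).
Crank pin A relative to C: A = (d + r cosθ, r sinθ); lever angle φ = atan2(r sinθ, d + r cosθ).
Differentiating tanφ: φ̇ = rω(d cosθ + r)/(d² + r² + 2dr cosθ).
d² + r² + 2dr cosθ = |CA|² = 0.0112927 m²;  d cosθ + r = +0.0069165 m.
|ω_lever| = |0.0633·9.739·+0.0069165| / 0.0112927 = 0.37757 rad/s.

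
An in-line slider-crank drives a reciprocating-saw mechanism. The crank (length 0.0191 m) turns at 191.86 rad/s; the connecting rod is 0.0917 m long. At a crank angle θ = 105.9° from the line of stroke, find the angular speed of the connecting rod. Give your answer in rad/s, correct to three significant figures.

11.2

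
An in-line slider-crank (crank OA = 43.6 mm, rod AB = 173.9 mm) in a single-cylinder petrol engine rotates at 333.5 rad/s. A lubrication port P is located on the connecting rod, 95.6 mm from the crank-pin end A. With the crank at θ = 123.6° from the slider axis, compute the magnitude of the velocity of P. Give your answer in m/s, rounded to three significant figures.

11.7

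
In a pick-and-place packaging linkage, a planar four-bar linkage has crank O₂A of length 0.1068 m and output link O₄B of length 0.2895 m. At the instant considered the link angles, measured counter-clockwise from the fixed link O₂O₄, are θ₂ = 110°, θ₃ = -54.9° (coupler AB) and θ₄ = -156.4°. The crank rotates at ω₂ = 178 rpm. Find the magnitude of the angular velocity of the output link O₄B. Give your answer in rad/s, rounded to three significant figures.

ω₂ = 18.64 rad/s (from 178 rpm).
Differentiating the loop-closure r₂e^{iθ₂}+r₃e^{iθ₃}=r₁+r₄e^{iθ₄} gives r₂ω₂e^{iθ₂}+r₃ω₃e^{iθ₃}=r₄ω₄e^{iθ₄}.
Eliminating the other unknown: ω₄ = r₂ω₂ sin(θ₂−θ₃) / [r₄ sin(θ₄−θ₃)].
Numerator sine = +0.26050; denominator sine = -0.97992.
Result = 0.1068·18.64·(+0.26050) / (0.2895·(-0.97992)) = -1.8281 rad/s; magnitude 1.8281 rad/s.

1.83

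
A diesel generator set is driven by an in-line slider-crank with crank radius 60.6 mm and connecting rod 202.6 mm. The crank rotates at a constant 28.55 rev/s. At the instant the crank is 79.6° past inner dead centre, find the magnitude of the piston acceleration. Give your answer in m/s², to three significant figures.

217

ω = 2π·28.6 = 179.4 rad/s
x(θ) = r cosθ + √(L² − r² sin²θ); with ω constant, a = ω²·d²x/dθ².
d²x/dθ² = −r cosθ − r²(cos2θ)/√u − r⁴ sin²2θ/(4u^{3/2}),  u = L² − r² sin²θ = 0.0374941 m².
Substituting r = 0.0606 m, L = 0.2026 m, θ = 79.6°: d²x/dθ² = +0.0067314 m.
a = ω²·d²x/dθ² = (179.4)²·(+0.0067314) = +216.61 m/s²;  |a| = 216.61 m/s².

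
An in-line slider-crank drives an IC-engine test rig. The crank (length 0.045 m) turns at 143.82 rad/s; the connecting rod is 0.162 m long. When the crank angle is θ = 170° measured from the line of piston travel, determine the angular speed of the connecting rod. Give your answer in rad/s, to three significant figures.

39.4

ω = 143.8 rad/s
The rod makes angle φ with the slider axis where L sinφ = r sinθ; differentiating, L cosφ·φ̇ = r ω cosθ.
L cosφ = √(L² − r² sin²θ) = 0.16181 m.
|ω_rod| = r ω |cosθ| / √(L² − r² sin²θ) = 0.045·143.8·0.98481/0.16181 = 39.389 rad/s.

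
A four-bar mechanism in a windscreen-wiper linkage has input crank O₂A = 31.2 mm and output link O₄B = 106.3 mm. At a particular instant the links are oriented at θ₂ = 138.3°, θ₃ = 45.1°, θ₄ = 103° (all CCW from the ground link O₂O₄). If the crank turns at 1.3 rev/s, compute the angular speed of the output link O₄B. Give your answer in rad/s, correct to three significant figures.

2.83

ω₂ = 8.168 rad/s (from 1.3 rev/s).
Differentiating the loop-closure r₂e^{iθ₂}+r₃e^{iθ₃}=r₁+r₄e^{iθ₄} gives r₂ω₂e^{iθ₂}+r₃ω₃e^{iθ₃}=r₄ω₄e^{iθ₄}.
Eliminating the other unknown: ω₄ = r₂ω₂ sin(θ₂−θ₃) / [r₄ sin(θ₄−θ₃)].
Numerator sine = +0.99844; denominator sine = +0.84712.
Result = 0.0312·8.168·(+0.99844) / (0.1063·(+0.84712)) = +2.8257 rad/s; magnitude 2.8257 rad/s.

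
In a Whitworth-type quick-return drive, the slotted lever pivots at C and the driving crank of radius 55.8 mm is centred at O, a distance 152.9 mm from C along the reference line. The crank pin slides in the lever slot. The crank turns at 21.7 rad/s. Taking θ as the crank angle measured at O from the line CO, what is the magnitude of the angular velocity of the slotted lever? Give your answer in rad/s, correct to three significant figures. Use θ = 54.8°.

ω = 21.7 rad/s
Crank pin A relative to C: A = (d + r cosθ, r sinθ); lever angle φ = atan2(r sinθ, d + r cosθ).
Differentiating tanφ: φ̇ = rω(d cosθ + r)/(d² + r² + 2dr cosθ).
d² + r² + 2dr cosθ = |CA|² = 0.0363281 m²;  d cosθ + r = +0.14394 m.
|ω_lever| = |0.0558·21.7·+0.14394| / 0.0363281 = 4.7976 rad/s.

4.80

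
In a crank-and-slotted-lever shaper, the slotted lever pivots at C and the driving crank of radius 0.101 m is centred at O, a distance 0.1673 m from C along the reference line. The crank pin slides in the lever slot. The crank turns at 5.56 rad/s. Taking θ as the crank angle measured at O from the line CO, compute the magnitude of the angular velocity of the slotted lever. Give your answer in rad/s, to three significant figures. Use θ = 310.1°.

1.96

ω = 5.56 rad/s
Crank pin A relative to C: A = (d + r cosθ, r sinθ); lever angle φ = atan2(r sinθ, d + r cosθ).
Differentiating tanφ: φ̇ = rω(d cosθ + r)/(d² + r² + 2dr cosθ).
d² + r² + 2dr cosθ = |CA|² = 0.0599582 m²;  d cosθ + r = +0.20876 m.
|ω_lever| = |0.101·5.56·+0.20876| / 0.0599582 = 1.9552 rad/s.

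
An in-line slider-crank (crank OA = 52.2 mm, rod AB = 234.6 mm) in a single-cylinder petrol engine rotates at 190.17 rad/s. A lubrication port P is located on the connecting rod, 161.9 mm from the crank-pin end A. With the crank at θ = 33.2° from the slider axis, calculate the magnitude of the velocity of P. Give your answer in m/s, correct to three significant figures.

ω = 190.2 rad/s.  Crank-pin speed |V_A| = rω = 9.9269 m/s, perpendicular to OA.
Rod angle: sinφ = −(r/L) sinθ ⇒ φ = -6.998°; ω_rod = −rω cosθ/√(L²−r²sin²θ) = -35.673 rad/s.
V_P = V_A + ω_rod × AP, with AP = 0.1619 m along the rod.
Components: V_Px = −rω sinθ − a·ω_rod·sinφ = -6.1392 m/s;  V_Py = rω cosθ + a·ω_rod·cosφ = +2.5741 m/s.
|V_P| = √(V_Px² + V_Py²) = 6.657 m/s.

6.66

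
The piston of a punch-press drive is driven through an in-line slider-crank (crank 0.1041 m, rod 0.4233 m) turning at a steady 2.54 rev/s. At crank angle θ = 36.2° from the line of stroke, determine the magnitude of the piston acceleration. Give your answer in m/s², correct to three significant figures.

ω = 2π·2.54 = 15.96 rad/s
x(θ) = r cosθ + √(L² − r² sin²θ); with ω constant, a = ω²·d²x/dθ².
d²x/dθ² = −r cosθ − r²(cos2θ)/√u − r⁴ sin²2θ/(4u^{3/2}),  u = L² − r² sin²θ = 0.175403 m².
Substituting r = 0.1041 m, L = 0.4233 m, θ = 36.2°: d²x/dθ² = -0.092192 m.
a = ω²·d²x/dθ² = (15.96)²·(-0.092192) = -23.481 m/s²;  |a| = 23.481 m/s².

23.5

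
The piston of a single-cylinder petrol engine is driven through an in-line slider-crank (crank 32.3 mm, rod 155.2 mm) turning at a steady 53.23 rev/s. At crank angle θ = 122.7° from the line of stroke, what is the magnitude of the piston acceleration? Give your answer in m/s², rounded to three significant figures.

2260

ω = 2π·53.2 = 334.5 rad/s
x(θ) = r cosθ + √(L² − r² sin²θ); with ω constant, a = ω²·d²x/dθ².
d²x/dθ² = −r cosθ − r²(cos2θ)/√u − r⁴ sin²2θ/(4u^{3/2}),  u = L² − r² sin²θ = 0.0233482 m².
Substituting r = 0.0323 m, L = 0.1552 m, θ = 122.7°: d²x/dθ² = +0.020229 m.
a = ω²·d²x/dθ² = (334.5)²·(+0.020229) = +2262.8 m/s²;  |a| = 2262.8 m/s².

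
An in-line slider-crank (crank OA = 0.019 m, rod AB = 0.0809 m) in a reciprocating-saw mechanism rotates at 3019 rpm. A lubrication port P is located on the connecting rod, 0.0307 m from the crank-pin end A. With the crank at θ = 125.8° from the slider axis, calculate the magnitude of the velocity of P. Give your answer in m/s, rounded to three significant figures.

5.10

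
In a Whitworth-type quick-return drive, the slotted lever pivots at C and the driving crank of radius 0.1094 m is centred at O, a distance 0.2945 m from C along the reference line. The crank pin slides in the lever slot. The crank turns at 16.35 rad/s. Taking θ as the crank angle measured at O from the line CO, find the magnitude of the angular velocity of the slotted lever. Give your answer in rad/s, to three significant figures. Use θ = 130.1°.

2.51

ω = 16.35 rad/s
Crank pin A relative to C: A = (d + r cosθ, r sinθ); lever angle φ = atan2(r sinθ, d + r cosθ).
Differentiating tanφ: φ̇ = rω(d cosθ + r)/(d² + r² + 2dr cosθ).
d² + r² + 2dr cosθ = |CA|² = 0.0571935 m²;  d cosθ + r = -0.080294 m.
|ω_lever| = |0.1094·16.35·-0.080294| / 0.0571935 = 2.5112 rad/s.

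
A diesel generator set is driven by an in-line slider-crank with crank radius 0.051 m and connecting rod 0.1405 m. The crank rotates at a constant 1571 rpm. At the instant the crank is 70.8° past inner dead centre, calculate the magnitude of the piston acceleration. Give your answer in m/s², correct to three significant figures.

43.6

ω = 2π·1571/60 = 164.5 rad/s
x(θ) = r cosθ + √(L² − r² sin²θ); with ω constant, a = ω²·d²x/dθ².
d²x/dθ² = −r cosθ − r²(cos2θ)/√u − r⁴ sin²2θ/(4u^{3/2}),  u = L² − r² sin²θ = 0.0174206 m².
Substituting r = 0.051 m, L = 0.1405 m, θ = 70.8°: d²x/dθ² = -0.0016122 m.
a = ω²·d²x/dθ² = (164.5)²·(-0.0016122) = -43.633 m/s²;  |a| = 43.633 m/s².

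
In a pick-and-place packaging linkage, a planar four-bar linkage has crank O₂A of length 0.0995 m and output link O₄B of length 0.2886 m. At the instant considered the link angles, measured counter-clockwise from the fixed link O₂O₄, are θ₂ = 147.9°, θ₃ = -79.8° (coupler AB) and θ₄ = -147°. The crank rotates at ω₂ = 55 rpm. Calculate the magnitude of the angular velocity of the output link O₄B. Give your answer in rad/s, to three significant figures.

1.59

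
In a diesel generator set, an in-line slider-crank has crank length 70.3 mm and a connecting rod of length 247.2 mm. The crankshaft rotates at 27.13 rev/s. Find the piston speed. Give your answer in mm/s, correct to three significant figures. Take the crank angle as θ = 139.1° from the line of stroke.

6130

ω = 2π·27.1 = 170.5 rad/s
For an in-line slider-crank, x = r cosθ + √(L² − r² sin²θ), so v = −rω sinθ·[1 + r cosθ/√(L² − r² sin²θ)].
With r = 0.0703 m, L = 0.2472 m, θ = 139.1°: √(L² − r² sin²θ) = 0.24288 m.
v = −0.0703·170.5·0.65474·[1 + 0.0703·-0.75585/0.24288] = -6.1295 m/s.
|v| = 6.1295 m/s = 6129.5 mm/s.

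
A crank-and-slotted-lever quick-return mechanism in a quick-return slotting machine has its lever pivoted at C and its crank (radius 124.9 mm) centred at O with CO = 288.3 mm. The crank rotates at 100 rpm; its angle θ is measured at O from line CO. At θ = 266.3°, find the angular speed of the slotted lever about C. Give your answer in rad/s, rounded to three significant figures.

ω = 10.47 rad/s (from 100 rpm).
Crank pin A relative to C: A = (d + r cosθ, r sinθ); lever angle φ = atan2(r sinθ, d + r cosθ).
Differentiating tanφ: φ̇ = rω(d cosθ + r)/(d² + r² + 2dr cosθ).
d² + r² + 2dr cosθ = |CA|² = 0.0940695 m²;  d cosθ + r = +0.1063 m.
|ω_lever| = |0.1249·10.47·+0.1063| / 0.0940695 = 1.4779 rad/s.

1.48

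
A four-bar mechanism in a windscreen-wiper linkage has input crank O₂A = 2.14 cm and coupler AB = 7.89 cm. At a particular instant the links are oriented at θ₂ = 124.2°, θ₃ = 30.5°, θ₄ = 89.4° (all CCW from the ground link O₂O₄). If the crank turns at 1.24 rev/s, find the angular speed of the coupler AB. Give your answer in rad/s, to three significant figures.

ω₂ = 7.791 rad/s (from 1.24 rev/s).
Differentiating the loop-closure r₂e^{iθ₂}+r₃e^{iθ₃}=r₁+r₄e^{iθ₄} gives r₂ω₂e^{iθ₂}+r₃ω₃e^{iθ₃}=r₄ω₄e^{iθ₄}.
Eliminating the other unknown: ω₃ = r₂ω₂ sin(θ₄−θ₂) / [r₃ sin(θ₃−θ₄)].
Numerator sine = -0.57071; denominator sine = -0.85627.
Result = 0.0214·7.791·(-0.57071) / (0.0789·(-0.85627)) = +1.4085 rad/s; magnitude 1.4085 rad/s.

1.41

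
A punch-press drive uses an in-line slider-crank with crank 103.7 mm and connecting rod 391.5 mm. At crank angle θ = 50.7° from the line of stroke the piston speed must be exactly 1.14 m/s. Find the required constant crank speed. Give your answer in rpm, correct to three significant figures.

116

For an in-line slider-crank, |v_piston| = rω|sinθ|·[1 + r cosθ/√(L² − r² sin²θ)].
With r = 0.1037 m, L = 0.3915 m, θ = 50.7°: the bracketed kinematic factor |dx/dθ| = 0.094002 m.
ω = v/|dx/dθ| = 1.14/0.094002 = 12.127 rad/s.
N = 60ω/(2π) = 115.81 rpm.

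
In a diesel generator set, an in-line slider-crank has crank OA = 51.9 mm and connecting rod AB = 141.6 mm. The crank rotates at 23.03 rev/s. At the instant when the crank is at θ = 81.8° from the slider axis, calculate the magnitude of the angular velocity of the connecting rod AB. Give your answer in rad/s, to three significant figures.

ω = 144.7 rad/s (converted from 23.03 rev/s).
The rod makes angle φ with the slider axis where L sinφ = r sinθ; differentiating, L cosφ·φ̇ = r ω cosθ.
L cosφ = √(L² − r² sin²θ) = 0.13195 m.
|ω_rod| = r ω |cosθ| / √(L² − r² sin²θ) = 0.0519·144.7·0.14263/0.13195 = 8.1176 rad/s.

8.12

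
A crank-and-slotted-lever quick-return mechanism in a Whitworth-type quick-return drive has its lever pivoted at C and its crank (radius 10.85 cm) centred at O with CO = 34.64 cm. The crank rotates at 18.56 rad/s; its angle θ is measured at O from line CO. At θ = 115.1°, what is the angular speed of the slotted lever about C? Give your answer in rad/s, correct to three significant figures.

0.775

ω = 18.56 rad/s
Crank pin A relative to C: A = (d + r cosθ, r sinθ); lever angle φ = atan2(r sinθ, d + r cosθ).
Differentiating tanφ: φ̇ = rω(d cosθ + r)/(d² + r² + 2dr cosθ).
d² + r² + 2dr cosθ = |CA|² = 0.0998786 m²;  d cosθ + r = -0.038443 m.
|ω_lever| = |0.1085·18.56·-0.038443| / 0.0998786 = 0.77508 rad/s.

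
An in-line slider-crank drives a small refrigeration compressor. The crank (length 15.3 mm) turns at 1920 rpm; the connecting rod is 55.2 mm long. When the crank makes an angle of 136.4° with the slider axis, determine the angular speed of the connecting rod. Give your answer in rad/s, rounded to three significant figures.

41.1

ω = 201.1 rad/s (converted from 1920 rpm).
The rod makes angle φ with the slider axis where L sinφ = r sinθ; differentiating, L cosφ·φ̇ = r ω cosθ.
L cosφ = √(L² − r² sin²θ) = 0.054182 m.
|ω_rod| = r ω |cosθ| / √(L² − r² sin²θ) = 0.0153·201.1·0.72417/0.054182 = 41.116 rad/s.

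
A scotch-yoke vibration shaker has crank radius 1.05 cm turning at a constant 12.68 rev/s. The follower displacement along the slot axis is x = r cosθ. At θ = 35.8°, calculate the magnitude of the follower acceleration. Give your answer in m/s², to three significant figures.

ω = 79.67 rad/s (from 12.68 rev/s).
x = r cosθ ⇒ ẍ = −rω² cosθ (ω constant).
|a| = rω²|cosθ| = 0.0105·(79.67)²·|cos 35.8°| = 54.056 m/s².

54.1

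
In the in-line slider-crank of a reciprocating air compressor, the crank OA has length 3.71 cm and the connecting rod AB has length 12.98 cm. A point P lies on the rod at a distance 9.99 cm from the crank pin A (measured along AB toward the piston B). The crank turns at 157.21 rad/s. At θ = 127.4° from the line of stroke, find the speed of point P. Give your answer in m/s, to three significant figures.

4.08

ω = 157.2 rad/s.  Crank-pin speed |V_A| = rω = 5.8325 m/s, perpendicular to OA.
Rod angle: sinφ = −(r/L) sinθ ⇒ φ = -13.124°; ω_rod = −rω cosθ/√(L²−r²sin²θ) = +28.024 rad/s.
V_P = V_A + ω_rod × AP, with AP = 0.0999 m along the rod.
Components: V_Px = −rω sinθ − a·ω_rod·sinφ = -3.9977 m/s;  V_Py = rω cosθ + a·ω_rod·cosφ = -0.81603 m/s.
|V_P| = √(V_Px² + V_Py²) = 4.0802 m/s.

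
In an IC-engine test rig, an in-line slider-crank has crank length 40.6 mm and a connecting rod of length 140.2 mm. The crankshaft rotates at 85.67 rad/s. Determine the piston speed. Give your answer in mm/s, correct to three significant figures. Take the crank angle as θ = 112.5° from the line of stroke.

ω = 85.67 rad/s
For an in-line slider-crank, x = r cosθ + √(L² − r² sin²θ), so v = −rω sinθ·[1 + r cosθ/√(L² − r² sin²θ)].
With r = 0.0406 m, L = 0.1402 m, θ = 112.5°: √(L² − r² sin²θ) = 0.13509 m.
v = −0.0406·85.67·0.92388·[1 + 0.0406·-0.38268/0.13509] = -2.8439 m/s.
|v| = 2.8439 m/s = 2843.9 mm/s.

2840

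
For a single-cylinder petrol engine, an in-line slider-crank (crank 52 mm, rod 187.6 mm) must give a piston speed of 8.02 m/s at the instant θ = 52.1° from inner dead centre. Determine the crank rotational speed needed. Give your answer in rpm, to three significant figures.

1590

For an in-line slider-crank, |v_piston| = rω|sinθ|·[1 + r cosθ/√(L² − r² sin²θ)].
With r = 0.052 m, L = 0.1876 m, θ = 52.1°: the bracketed kinematic factor |dx/dθ| = 0.048192 m.
ω = v/|dx/dθ| = 8.02/0.048192 = 166.42 rad/s.
N = 60ω/(2π) = 1589.2 rpm.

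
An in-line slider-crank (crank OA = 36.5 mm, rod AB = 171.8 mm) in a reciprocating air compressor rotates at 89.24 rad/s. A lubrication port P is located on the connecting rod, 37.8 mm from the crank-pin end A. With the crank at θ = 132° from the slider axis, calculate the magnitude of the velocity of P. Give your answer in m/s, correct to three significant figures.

2.90

ω = 89.24 rad/s.  Crank-pin speed |V_A| = rω = 3.2573 m/s, perpendicular to OA.
Rod angle: sinφ = −(r/L) sinθ ⇒ φ = -9.084°; ω_rod = −rω cosθ/√(L²−r²sin²θ) = +12.848 rad/s.
V_P = V_A + ω_rod × AP, with AP = 0.0378 m along the rod.
Components: V_Px = −rω sinθ − a·ω_rod·sinφ = -2.3439 m/s;  V_Py = rω cosθ + a·ω_rod·cosφ = -1.7 m/s.
|V_P| = √(V_Px² + V_Py²) = 2.8955 m/s.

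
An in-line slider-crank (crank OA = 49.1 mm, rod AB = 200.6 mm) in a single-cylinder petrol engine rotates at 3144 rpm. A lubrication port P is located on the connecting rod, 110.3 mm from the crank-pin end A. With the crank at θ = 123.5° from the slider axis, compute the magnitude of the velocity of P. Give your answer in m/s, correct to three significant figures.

13.1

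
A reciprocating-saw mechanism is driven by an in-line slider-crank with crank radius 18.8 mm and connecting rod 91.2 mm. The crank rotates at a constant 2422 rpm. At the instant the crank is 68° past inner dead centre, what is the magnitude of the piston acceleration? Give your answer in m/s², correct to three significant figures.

ω = 2π·2422/60 = 253.6 rad/s
x(θ) = r cosθ + √(L² − r² sin²θ); with ω constant, a = ω²·d²x/dθ².
d²x/dθ² = −r cosθ − r²(cos2θ)/√u − r⁴ sin²2θ/(4u^{3/2}),  u = L² − r² sin²θ = 0.0080136 m².
Substituting r = 0.0188 m, L = 0.0912 m, θ = 68°: d²x/dθ² = -0.0042235 m.
a = ω²·d²x/dθ² = (253.6)²·(-0.0042235) = -271.69 m/s²;  |a| = 271.69 m/s².

272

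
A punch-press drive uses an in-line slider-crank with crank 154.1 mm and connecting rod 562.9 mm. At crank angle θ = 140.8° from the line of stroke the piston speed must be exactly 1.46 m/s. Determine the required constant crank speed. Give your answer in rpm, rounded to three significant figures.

For an in-line slider-crank, |v_piston| = rω|sinθ|·[1 + r cosθ/√(L² − r² sin²θ)].
With r = 0.1541 m, L = 0.5629 m, θ = 140.8°: the bracketed kinematic factor |dx/dθ| = 0.076417 m.
ω = v/|dx/dθ| = 1.46/0.076417 = 19.106 rad/s.
N = 60ω/(2π) = 182.45 rpm.

182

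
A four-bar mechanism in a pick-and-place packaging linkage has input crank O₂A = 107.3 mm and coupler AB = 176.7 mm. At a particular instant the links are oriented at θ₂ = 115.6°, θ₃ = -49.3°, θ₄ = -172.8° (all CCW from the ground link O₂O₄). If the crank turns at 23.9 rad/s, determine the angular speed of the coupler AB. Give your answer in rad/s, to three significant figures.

16.5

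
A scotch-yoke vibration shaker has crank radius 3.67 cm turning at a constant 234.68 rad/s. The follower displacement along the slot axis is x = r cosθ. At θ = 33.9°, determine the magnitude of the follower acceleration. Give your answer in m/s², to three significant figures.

ω = 234.7 rad/s
x = r cosθ ⇒ ẍ = −rω² cosθ (ω constant).
|a| = rω²|cosθ| = 0.0367·(234.7)²·|cos 33.9°| = 1677.7 m/s².

1680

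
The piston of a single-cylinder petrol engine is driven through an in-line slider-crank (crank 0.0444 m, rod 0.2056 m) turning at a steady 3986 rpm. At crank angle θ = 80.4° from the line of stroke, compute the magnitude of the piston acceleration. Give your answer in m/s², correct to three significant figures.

322

ω = 2π·3986/60 = 417.4 rad/s
x(θ) = r cosθ + √(L² − r² sin²θ); with ω constant, a = ω²·d²x/dθ².
d²x/dθ² = −r cosθ − r²(cos2θ)/√u − r⁴ sin²2θ/(4u^{3/2}),  u = L² − r² sin²θ = 0.0403548 m².
Substituting r = 0.0444 m, L = 0.2056 m, θ = 80.4°: d²x/dθ² = +0.00185 m.
a = ω²·d²x/dθ² = (417.4)²·(+0.00185) = +322.34 m/s²;  |a| = 322.34 m/s².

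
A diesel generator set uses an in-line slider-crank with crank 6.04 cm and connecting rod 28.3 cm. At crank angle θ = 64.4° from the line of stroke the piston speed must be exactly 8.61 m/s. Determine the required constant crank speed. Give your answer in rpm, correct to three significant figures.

1380

For an in-line slider-crank, |v_piston| = rω|sinθ|·[1 + r cosθ/√(L² − r² sin²θ)].
With r = 0.0604 m, L = 0.283 m, θ = 64.4°: the bracketed kinematic factor |dx/dθ| = 0.05959 m.
ω = v/|dx/dθ| = 8.61/0.05959 = 144.49 rad/s.
N = 60ω/(2π) = 1379.8 rpm.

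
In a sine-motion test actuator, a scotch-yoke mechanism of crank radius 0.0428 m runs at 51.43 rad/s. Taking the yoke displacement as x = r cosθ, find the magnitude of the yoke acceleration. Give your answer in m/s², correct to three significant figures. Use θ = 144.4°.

92.0

ω = 51.43 rad/s
x = r cosθ ⇒ ẍ = −rω² cosθ (ω constant).
|a| = rω²|cosθ| = 0.0428·(51.43)²·|cos 144.4°| = 92.049 m/s².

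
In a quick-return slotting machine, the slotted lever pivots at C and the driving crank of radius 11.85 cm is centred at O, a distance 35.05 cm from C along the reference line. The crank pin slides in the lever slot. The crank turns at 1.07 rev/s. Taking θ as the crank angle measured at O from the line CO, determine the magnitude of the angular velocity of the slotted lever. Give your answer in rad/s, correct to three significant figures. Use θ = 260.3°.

0.385

ω = 6.723 rad/s (from 1.07 rev/s).
Crank pin A relative to C: A = (d + r cosθ, r sinθ); lever angle φ = atan2(r sinθ, d + r cosθ).
Differentiating tanφ: φ̇ = rω(d cosθ + r)/(d² + r² + 2dr cosθ).
d² + r² + 2dr cosθ = |CA|² = 0.122896 m²;  d cosθ + r = +0.059444 m.
|ω_lever| = |0.1185·6.723·+0.059444| / 0.122896 = 0.38535 rad/s.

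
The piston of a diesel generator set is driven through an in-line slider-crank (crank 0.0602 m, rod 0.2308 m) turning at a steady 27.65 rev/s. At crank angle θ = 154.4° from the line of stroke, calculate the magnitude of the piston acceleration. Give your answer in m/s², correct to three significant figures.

ω = 2π·27.6 = 173.7 rad/s
x(θ) = r cosθ + √(L² − r² sin²θ); with ω constant, a = ω²·d²x/dθ².
d²x/dθ² = −r cosθ − r²(cos2θ)/√u − r⁴ sin²2θ/(4u^{3/2}),  u = L² − r² sin²θ = 0.052592 m².
Substituting r = 0.0602 m, L = 0.2308 m, θ = 154.4°: d²x/dθ² = +0.044223 m.
a = ω²·d²x/dθ² = (173.7)²·(+0.044223) = +1334.7 m/s²;  |a| = 1334.7 m/s².

1330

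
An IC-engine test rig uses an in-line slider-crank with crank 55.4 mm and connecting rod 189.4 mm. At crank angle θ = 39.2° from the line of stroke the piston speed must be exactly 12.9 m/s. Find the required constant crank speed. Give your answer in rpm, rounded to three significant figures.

2860

For an in-line slider-crank, |v_piston| = rω|sinθ|·[1 + r cosθ/√(L² − r² sin²θ)].
With r = 0.0554 m, L = 0.1894 m, θ = 39.2°: the bracketed kinematic factor |dx/dθ| = 0.04309 m.
ω = v/|dx/dθ| = 12.9/0.04309 = 299.37 rad/s.
N = 60ω/(2π) = 2858.8 rpm.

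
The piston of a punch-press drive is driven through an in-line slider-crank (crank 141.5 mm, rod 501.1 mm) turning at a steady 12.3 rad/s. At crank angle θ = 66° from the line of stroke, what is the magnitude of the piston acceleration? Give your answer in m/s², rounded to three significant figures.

ω = 12.3 rad/s
x(θ) = r cosθ + √(L² − r² sin²θ); with ω constant, a = ω²·d²x/dθ².
d²x/dθ² = −r cosθ − r²(cos2θ)/√u − r⁴ sin²2θ/(4u^{3/2}),  u = L² − r² sin²θ = 0.234391 m².
Substituting r = 0.1415 m, L = 0.5011 m, θ = 66°: d²x/dθ² = -0.030368 m.
a = ω²·d²x/dθ² = (12.3)²·(-0.030368) = -4.5944 m/s²;  |a| = 4.5944 m/s².

4.59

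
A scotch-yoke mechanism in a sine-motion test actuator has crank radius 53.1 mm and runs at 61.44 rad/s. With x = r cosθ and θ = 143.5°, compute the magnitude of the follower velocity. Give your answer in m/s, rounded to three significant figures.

1.94

ω = 61.44 rad/s
x = r cosθ ⇒ ẋ = −rω sinθ.
|v| = rω|sinθ| = 0.0531·61.44·|sin 143.5°| = 1.9406 m/s.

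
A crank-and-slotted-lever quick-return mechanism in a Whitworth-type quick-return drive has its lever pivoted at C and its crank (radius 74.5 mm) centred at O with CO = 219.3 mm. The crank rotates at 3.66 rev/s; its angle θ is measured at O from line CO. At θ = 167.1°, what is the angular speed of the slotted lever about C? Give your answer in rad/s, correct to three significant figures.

ω = 23 rad/s (from 3.66 rev/s).
Crank pin A relative to C: A = (d + r cosθ, r sinθ); lever angle φ = atan2(r sinθ, d + r cosθ).
Differentiating tanφ: φ̇ = rω(d cosθ + r)/(d² + r² + 2dr cosθ).
d² + r² + 2dr cosθ = |CA|² = 0.0217917 m²;  d cosθ + r = -0.13927 m.
|ω_lever| = |0.0745·23·-0.13927| / 0.0217917 = 10.949 rad/s.

10.9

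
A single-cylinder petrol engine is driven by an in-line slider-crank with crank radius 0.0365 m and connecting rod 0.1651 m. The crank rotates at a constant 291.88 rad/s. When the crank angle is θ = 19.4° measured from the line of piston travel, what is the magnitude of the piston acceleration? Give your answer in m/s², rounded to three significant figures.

3470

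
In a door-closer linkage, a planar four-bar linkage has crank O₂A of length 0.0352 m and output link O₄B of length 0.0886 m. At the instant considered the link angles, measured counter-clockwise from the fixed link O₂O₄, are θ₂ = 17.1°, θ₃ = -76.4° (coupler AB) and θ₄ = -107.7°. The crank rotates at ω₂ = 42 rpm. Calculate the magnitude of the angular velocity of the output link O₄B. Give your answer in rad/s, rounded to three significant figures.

ω₂ = 4.398 rad/s (from 42 rpm).
Differentiating the loop-closure r₂e^{iθ₂}+r₃e^{iθ₃}=r₁+r₄e^{iθ₄} gives r₂ω₂e^{iθ₂}+r₃ω₃e^{iθ₃}=r₄ω₄e^{iθ₄}.
Eliminating the other unknown: ω₄ = r₂ω₂ sin(θ₂−θ₃) / [r₄ sin(θ₄−θ₃)].
Numerator sine = +0.99813; denominator sine = -0.51952.
Result = 0.0352·4.398·(+0.99813) / (0.0886·(-0.51952)) = -3.3572 rad/s; magnitude 3.3572 rad/s.

3.36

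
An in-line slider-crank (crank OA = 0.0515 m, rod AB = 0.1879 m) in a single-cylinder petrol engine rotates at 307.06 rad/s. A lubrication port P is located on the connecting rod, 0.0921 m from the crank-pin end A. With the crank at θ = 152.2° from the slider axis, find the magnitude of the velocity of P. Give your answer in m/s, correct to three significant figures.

9.64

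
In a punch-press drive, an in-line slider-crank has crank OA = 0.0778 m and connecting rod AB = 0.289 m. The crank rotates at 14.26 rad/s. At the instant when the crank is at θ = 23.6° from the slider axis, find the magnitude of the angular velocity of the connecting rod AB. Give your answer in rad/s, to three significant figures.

ω = 14.26 rad/s
The rod makes angle φ with the slider axis where L sinφ = r sinθ; differentiating, L cosφ·φ̇ = r ω cosθ.
L cosφ = √(L² − r² sin²θ) = 0.28732 m.
|ω_rod| = r ω |cosθ| / √(L² − r² sin²θ) = 0.0778·14.26·0.91636/0.28732 = 3.5384 rad/s.

3.54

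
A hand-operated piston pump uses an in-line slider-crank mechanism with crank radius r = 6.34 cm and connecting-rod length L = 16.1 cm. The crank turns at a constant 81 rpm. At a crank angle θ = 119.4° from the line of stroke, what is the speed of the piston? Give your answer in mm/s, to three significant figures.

372

ω = 2π·81/60 = 8.482 rad/s
For an in-line slider-crank, x = r cosθ + √(L² − r² sin²θ), so v = −rω sinθ·[1 + r cosθ/√(L² − r² sin²θ)].
With r = 0.0634 m, L = 0.161 m, θ = 119.4°: √(L² − r² sin²θ) = 0.15123 m.
v = −0.0634·8.482·0.87121·[1 + 0.0634·-0.49090/0.15123] = -0.3721 m/s.
|v| = 0.3721 m/s = 372.1 mm/s.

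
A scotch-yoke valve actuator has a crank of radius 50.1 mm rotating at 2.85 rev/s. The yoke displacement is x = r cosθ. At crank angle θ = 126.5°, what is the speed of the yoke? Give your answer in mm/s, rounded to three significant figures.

ω = 17.91 rad/s (from 2.85 rev/s).
x = r cosθ ⇒ ẋ = −rω sinθ.
|v| = rω|sinθ| = 0.0501·17.91·|sin 126.5°| = 0.72118 m/s = 721.18 mm/s.

721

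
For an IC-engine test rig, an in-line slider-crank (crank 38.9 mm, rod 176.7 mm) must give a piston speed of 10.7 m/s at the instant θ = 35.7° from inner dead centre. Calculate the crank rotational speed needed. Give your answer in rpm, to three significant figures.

For an in-line slider-crank, |v_piston| = rω|sinθ|·[1 + r cosθ/√(L² − r² sin²θ)].
With r = 0.0389 m, L = 0.1767 m, θ = 35.7°: the bracketed kinematic factor |dx/dθ| = 0.026792 m.
ω = v/|dx/dθ| = 10.7/0.026792 = 399.37 rad/s.
N = 60ω/(2π) = 3813.7 rpm.

3810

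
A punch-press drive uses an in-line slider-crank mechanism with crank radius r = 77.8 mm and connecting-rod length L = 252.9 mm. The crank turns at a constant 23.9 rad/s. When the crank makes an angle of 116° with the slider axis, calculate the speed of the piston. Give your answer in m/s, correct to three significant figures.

1.44

ω = 23.9 rad/s
For an in-line slider-crank, x = r cosθ + √(L² − r² sin²θ), so v = −rω sinθ·[1 + r cosθ/√(L² − r² sin²θ)].
With r = 0.0778 m, L = 0.2529 m, θ = 116°: √(L² − r² sin²θ) = 0.24304 m.
v = −0.0778·23.9·0.89879·[1 + 0.0778·-0.43837/0.24304] = -1.4367 m/s.
|v| = 1.4367 m/s.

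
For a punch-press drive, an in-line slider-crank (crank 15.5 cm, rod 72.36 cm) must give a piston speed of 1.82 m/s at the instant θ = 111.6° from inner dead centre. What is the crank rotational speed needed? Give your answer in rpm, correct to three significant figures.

131

For an in-line slider-crank, |v_piston| = rω|sinθ|·[1 + r cosθ/√(L² − r² sin²θ)].
With r = 0.155 m, L = 0.7236 m, θ = 111.6°: the bracketed kinematic factor |dx/dθ| = 0.13252 m.
ω = v/|dx/dθ| = 1.82/0.13252 = 13.734 rad/s.
N = 60ω/(2π) = 131.15 rpm.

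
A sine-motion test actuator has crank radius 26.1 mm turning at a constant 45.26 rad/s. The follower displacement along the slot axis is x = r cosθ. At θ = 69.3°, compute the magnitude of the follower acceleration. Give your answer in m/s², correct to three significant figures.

ω = 45.26 rad/s
x = r cosθ ⇒ ẍ = −rω² cosθ (ω constant).
|a| = rω²|cosθ| = 0.0261·(45.26)²·|cos 69.3°| = 18.899 m/s².

18.9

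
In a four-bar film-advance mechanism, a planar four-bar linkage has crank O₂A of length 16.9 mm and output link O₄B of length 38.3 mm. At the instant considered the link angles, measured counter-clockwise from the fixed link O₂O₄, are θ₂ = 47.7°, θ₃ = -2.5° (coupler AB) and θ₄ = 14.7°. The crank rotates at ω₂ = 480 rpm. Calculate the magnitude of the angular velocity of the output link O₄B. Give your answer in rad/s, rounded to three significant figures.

ω₂ = 50.27 rad/s (from 480 rpm).
Differentiating the loop-closure r₂e^{iθ₂}+r₃e^{iθ₃}=r₁+r₄e^{iθ₄} gives r₂ω₂e^{iθ₂}+r₃ω₃e^{iθ₃}=r₄ω₄e^{iθ₄}.
Eliminating the other unknown: ω₄ = r₂ω₂ sin(θ₂−θ₃) / [r₄ sin(θ₄−θ₃)].
Numerator sine = +0.76828; denominator sine = +0.29571.
Result = 0.0169·50.27·(+0.76828) / (0.0383·(+0.29571)) = +57.626 rad/s; magnitude 57.626 rad/s.

57.6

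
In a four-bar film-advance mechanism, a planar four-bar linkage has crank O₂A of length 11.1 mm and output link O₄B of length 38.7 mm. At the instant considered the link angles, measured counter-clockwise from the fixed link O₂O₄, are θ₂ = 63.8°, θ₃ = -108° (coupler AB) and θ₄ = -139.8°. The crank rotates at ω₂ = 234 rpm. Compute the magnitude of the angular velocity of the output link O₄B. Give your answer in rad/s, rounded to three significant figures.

1.90

ω₂ = 24.5 rad/s (from 234 rpm).
Differentiating the loop-closure r₂e^{iθ₂}+r₃e^{iθ₃}=r₁+r₄e^{iθ₄} gives r₂ω₂e^{iθ₂}+r₃ω₃e^{iθ₃}=r₄ω₄e^{iθ₄}.
Eliminating the other unknown: ω₄ = r₂ω₂ sin(θ₂−θ₃) / [r₄ sin(θ₄−θ₃)].
Numerator sine = +0.14263; denominator sine = -0.52696.
Result = 0.0111·24.5·(+0.14263) / (0.0387·(-0.52696)) = -1.9023 rad/s; magnitude 1.9023 rad/s.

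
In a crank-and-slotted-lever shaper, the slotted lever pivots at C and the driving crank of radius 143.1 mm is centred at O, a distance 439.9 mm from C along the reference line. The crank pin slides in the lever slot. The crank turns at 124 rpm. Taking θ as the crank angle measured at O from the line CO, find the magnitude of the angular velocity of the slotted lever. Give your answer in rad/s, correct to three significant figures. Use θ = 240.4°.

0.908

ω = 12.99 rad/s (from 124 rpm).
Crank pin A relative to C: A = (d + r cosθ, r sinθ); lever angle φ = atan2(r sinθ, d + r cosθ).
Differentiating tanφ: φ̇ = rω(d cosθ + r)/(d² + r² + 2dr cosθ).
d² + r² + 2dr cosθ = |CA|² = 0.151803 m²;  d cosθ + r = -0.074185 m.
|ω_lever| = |0.1431·12.99·-0.074185| / 0.151803 = 0.90809 rad/s.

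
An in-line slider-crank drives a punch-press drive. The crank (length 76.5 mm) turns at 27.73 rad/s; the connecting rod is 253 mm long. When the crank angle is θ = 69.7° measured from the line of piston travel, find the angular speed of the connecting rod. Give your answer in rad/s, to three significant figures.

3.03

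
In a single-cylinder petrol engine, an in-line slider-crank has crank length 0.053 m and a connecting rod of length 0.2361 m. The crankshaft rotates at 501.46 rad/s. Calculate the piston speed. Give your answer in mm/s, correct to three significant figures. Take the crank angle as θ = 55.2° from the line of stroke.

24700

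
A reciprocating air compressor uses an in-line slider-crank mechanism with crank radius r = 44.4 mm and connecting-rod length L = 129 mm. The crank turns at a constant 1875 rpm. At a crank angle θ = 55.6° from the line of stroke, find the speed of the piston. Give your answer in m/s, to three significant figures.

ω = 2π·1875/60 = 196.3 rad/s
For an in-line slider-crank, x = r cosθ + √(L² − r² sin²θ), so v = −rω sinθ·[1 + r cosθ/√(L² − r² sin²θ)].
With r = 0.0444 m, L = 0.129 m, θ = 55.6°: √(L² − r² sin²θ) = 0.12369 m.
v = −0.0444·196.3·0.82511·[1 + 0.0444·0.56497/0.12369] = -8.6521 m/s.
|v| = 8.6521 m/s.

8.65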